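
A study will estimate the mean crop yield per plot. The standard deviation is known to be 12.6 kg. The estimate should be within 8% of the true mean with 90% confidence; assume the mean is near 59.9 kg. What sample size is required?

For a mean, the margin of error is E = z·σ/√n, so n = (zσ/E)².
At 90% confidence, z = 1.645.
E = 8% of 59.9 = 4.792 kg.
n = (1.645 × 12.6 / 4.792)² = 18.71
Round up: n = 19.

n = 19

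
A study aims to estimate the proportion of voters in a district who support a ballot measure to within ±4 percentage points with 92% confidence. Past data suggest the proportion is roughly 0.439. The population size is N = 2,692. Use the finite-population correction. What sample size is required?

For a proportion with margin E = 0.04 at 92% confidence, z = 1.751.
n = p̂(1−p̂)(z/E)² = 0.439 × 0.561 × (1.751/0.04)² = 471.93 — call this n₀.
Finite-population correction with N = 2,692: n = n₀ / (1 + (n₀−1)/N) = 471.93 / 1.175 = 401.64
Round up: n = 402.

402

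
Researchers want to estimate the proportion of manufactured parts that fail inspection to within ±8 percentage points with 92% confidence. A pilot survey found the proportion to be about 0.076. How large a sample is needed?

For a proportion with margin E = 0.08 at 92% confidence, z = 1.751.
n = p̂(1−p̂)(z/E)² = 0.076 × 0.924 × (1.751/0.08)² = 33.64
Round up: n = 34.

34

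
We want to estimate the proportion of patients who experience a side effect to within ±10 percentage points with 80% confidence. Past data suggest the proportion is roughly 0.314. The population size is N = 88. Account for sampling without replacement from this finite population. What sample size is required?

For a proportion with margin E = 0.1 at 80% confidence, z = 1.282.
n = p̂(1−p̂)(z/E)² = 0.314 × 0.686 × (1.282/0.1)² = 35.40 — call this n₀.
Finite-population correction with N = 88: n = n₀ / (1 + (n₀−1)/N) = 35.40 / 1.391 = 25.45
Round up: n = 26.

26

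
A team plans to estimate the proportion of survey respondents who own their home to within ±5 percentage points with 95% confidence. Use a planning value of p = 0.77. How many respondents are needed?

273

For a proportion with margin E = 0.05 at 95% confidence, z = 1.960.
n = p̂(1−p̂)(z/E)² = 0.77 × 0.23 × (1.960/0.05)² = 272.14
Round up: n = 273.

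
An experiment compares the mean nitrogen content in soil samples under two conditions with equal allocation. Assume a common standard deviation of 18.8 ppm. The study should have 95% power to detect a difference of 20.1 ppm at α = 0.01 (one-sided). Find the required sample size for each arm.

28 per group

For two equal groups, n per group = 2·((z_α + z_β)·σ/δ)².
z_α = 2.326; z_β = 1.645 (power 95%).
n = 2 × (3.971 × 18.8 / 20.1)² = 2 × 13.80 = 27.60
Round up: n = 28 per group.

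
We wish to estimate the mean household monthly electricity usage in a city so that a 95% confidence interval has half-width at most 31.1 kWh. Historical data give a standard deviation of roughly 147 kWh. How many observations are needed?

86

For a mean, the margin of error is E = z·σ/√n, so n = (zσ/E)².
At 95% confidence, z = 1.960.
n = (1.960 × 147 / 31.1)² = 85.83
Round up: n = 86.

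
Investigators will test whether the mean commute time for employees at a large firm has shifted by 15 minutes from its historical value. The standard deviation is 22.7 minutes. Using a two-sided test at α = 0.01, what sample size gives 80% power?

For a one-sample z-test, n = ((z_{α/2} + z_β)·σ/δ)².
z_{α/2} = 2.576 (two-sided α = 0.01); z_β = 0.842 (power 80% → β = 0.2).
n = (3.418 × 22.7 / 15)² = 26.76
Round up: n = 27.

n = 27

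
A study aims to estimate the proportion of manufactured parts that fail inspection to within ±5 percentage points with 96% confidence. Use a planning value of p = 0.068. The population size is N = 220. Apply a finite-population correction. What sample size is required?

For a proportion with margin E = 0.05 at 96% confidence, z = 2.054.
n = p̂(1−p̂)(z/E)² = 0.068 × 0.932 × (2.054/0.05)² = 106.95 — call this n₀.
Finite-population correction with N = 220: n = n₀ / (1 + (n₀−1)/N) = 106.95 / 1.482 = 72.17
Round up: n = 73.

n = 73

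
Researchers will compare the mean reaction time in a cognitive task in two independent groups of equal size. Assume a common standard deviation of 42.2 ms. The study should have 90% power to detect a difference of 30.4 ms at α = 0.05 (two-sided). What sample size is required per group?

For two equal groups, n per group = 2·((z_{α/2} + z_β)·σ/δ)².
z_{α/2} = 1.960; z_β = 1.282 (power 90%).
n = 2 × (3.242 × 42.2 / 30.4)² = 2 × 20.25 = 40.50
Round up: n = 41 per group.

41 per group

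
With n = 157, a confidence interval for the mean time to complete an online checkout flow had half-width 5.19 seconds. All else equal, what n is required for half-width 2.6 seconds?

626

Margin of error scales as 1/√n, so n₂ = n₁·(E₁/E₂)².
n₂ = 157 × (5.19/2.6)² = 157 × 3.985 = 625.64
Round up: n₂ = 626.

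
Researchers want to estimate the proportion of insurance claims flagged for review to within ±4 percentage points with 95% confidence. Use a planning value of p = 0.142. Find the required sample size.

293

For a proportion with margin E = 0.04 at 95% confidence, z = 1.960.
n = p̂(1−p̂)(z/E)² = 0.142 × 0.858 × (1.960/0.04)² = 292.53
Round up: n = 293.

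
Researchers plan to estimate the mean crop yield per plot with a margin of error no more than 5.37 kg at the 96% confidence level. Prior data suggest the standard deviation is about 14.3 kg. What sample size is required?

For a mean, the margin of error is E = z·σ/√n, so n = (zσ/E)².
At 96% confidence, z = 2.054.
n = (2.054 × 14.3 / 5.37)² = 29.92
Round up: n = 30.

n = 30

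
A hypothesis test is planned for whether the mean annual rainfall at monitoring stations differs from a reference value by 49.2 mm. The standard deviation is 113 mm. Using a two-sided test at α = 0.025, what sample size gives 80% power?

For a one-sample z-test, n = ((z_{α/2} + z_β)·σ/δ)².
z_{α/2} = 2.241 (two-sided α = 0.025); z_β = 0.842 (power 80% → β = 0.2).
n = (3.083 × 113 / 49.2)² = 50.14
Round up: n = 51.

51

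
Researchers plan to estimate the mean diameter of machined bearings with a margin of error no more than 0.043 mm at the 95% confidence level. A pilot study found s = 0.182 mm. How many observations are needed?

69

For a mean, the margin of error is E = z·σ/√n, so n = (zσ/E)².
At 95% confidence, z = 1.960.
n = (1.960 × 0.182 / 0.043)² = 68.82
Round up: n = 69.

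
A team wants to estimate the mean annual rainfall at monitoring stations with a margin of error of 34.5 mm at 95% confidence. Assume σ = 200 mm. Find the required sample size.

130

For a mean, the margin of error is E = z·σ/√n, so n = (zσ/E)².
At 95% confidence, z = 1.960.
n = (1.960 × 200 / 34.5)² = 129.10
Round up: n = 130.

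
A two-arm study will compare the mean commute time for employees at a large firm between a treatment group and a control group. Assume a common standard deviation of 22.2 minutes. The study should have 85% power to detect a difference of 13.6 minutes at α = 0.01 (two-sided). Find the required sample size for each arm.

For two equal groups, n per group = 2·((z_{α/2} + z_β)·σ/δ)².
z_{α/2} = 2.576; z_β = 1.036 (power 85%).
n = 2 × (3.612 × 22.2 / 13.6)² = 2 × 34.76 = 69.52
Round up: n = 70 per group.

70 per group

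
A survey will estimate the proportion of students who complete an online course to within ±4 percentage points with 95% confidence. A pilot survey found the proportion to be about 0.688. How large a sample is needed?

For a proportion with margin E = 0.04 at 95% confidence, z = 1.960.
n = p̂(1−p̂)(z/E)² = 0.688 × 0.312 × (1.960/0.04)² = 515.39
Round up: n = 516.

n = 516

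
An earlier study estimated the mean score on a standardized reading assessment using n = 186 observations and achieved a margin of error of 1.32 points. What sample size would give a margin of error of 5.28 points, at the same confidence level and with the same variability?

12

Margin of error scales as 1/√n, so n₂ = n₁·(E₁/E₂)².
n₂ = 186 × (1.32/5.28)² = 186 × 0.0625 = 11.62
Round up: n₂ = 12.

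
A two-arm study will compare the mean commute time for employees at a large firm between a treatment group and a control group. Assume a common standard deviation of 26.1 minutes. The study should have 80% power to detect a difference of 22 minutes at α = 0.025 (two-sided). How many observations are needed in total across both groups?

For two equal groups, n per group = 2·((z_{α/2} + z_β)·σ/δ)².
z_{α/2} = 2.241; z_β = 0.842 (power 80%).
n = 2 × (3.083 × 26.1 / 22)² = 2 × 13.38 = 26.76
Round up: n = 27 per group.
Total across both groups: 2 × 27 = 54.

54 total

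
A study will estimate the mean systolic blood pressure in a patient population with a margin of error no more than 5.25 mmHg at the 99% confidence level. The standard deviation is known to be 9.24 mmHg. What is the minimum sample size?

n = 21

For a mean, the margin of error is E = z·σ/√n, so n = (zσ/E)².
At 99% confidence, z = 2.576.
n = (2.576 × 9.24 / 5.25)² = 20.55
Round up: n = 21.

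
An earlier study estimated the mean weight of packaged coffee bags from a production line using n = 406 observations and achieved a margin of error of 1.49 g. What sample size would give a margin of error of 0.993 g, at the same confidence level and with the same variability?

Margin of error scales as 1/√n, so n₂ = n₁·(E₁/E₂)².
n₂ = 406 × (1.49/0.993)² = 406 × 2.252 = 914.31
Round up: n₂ = 915.

915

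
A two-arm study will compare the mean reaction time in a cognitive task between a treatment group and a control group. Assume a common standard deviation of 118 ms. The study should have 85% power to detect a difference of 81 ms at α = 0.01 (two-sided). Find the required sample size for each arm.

For two equal groups, n per group = 2·((z_{α/2} + z_β)·σ/δ)².
z_{α/2} = 2.576; z_β = 1.036 (power 85%).
n = 2 × (3.612 × 118 / 81)² = 2 × 27.69 = 55.38
Round up: n = 56 per group.

56 per group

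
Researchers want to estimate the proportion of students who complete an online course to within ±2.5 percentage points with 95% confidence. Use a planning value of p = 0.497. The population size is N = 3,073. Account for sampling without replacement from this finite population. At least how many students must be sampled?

For a proportion with margin E = 0.025 at 95% confidence, z = 1.960.
n = p̂(1−p̂)(z/E)² = 0.497 × 0.503 × (1.960/0.025)² = 1536.58 — call this n₀.
Finite-population correction with N = 3,073: n = n₀ / (1 + (n₀−1)/N) = 1536.58 / 1.5 = 1024.39
Round up: n = 1025.

1025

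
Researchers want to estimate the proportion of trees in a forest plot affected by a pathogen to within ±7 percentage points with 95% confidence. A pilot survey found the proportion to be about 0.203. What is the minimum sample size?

For a proportion with margin E = 0.07 at 95% confidence, z = 1.960.
n = p̂(1−p̂)(z/E)² = 0.203 × 0.797 × (1.960/0.07)² = 126.84
Round up: n = 127.

127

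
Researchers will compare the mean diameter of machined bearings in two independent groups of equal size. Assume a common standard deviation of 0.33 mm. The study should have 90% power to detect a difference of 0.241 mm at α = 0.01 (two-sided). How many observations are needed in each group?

For two equal groups, n per group = 2·((z_{α/2} + z_β)·σ/δ)².
z_{α/2} = 2.576; z_β = 1.282 (power 90%).
n = 2 × (3.858 × 0.33 / 0.241)² = 2 × 27.91 = 55.82
Round up: n = 56 per group.

56 per group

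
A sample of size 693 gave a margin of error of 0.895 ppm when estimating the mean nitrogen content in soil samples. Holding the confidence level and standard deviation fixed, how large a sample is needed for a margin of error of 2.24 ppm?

111

Margin of error scales as 1/√n, so n₂ = n₁·(E₁/E₂)².
n₂ = 693 × (0.895/2.24)² = 693 × 0.1596 = 110.60
Round up: n₂ = 111.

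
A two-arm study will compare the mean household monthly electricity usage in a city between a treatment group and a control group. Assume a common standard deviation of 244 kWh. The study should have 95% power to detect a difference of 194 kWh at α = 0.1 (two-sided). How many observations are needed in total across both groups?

For two equal groups, n per group = 2·((z_{α/2} + z_β)·σ/δ)².
z_{α/2} = 1.645; z_β = 1.645 (power 95%).
n = 2 × (3.290 × 244 / 194)² = 2 × 17.12 = 34.24
Round up: n = 35 per group.
Total across both groups: 2 × 35 = 70.

70 total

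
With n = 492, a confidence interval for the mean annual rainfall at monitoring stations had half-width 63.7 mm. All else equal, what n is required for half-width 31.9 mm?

1962

Margin of error scales as 1/√n, so n₂ = n₁·(E₁/E₂)².
n₂ = 492 × (63.7/31.9)² = 492 × 3.987 = 1961.60
Round up: n₂ = 1962.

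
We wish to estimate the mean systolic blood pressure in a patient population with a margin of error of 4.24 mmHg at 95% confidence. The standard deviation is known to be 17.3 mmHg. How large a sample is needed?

For a mean, the margin of error is E = z·σ/√n, so n = (zσ/E)².
At 95% confidence, z = 1.960.
n = (1.960 × 17.3 / 4.24)² = 63.95
Round up: n = 64.

64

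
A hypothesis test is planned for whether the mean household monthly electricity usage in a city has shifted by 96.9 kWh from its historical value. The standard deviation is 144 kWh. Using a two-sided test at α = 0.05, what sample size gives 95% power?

For a one-sample z-test, n = ((z_{α/2} + z_β)·σ/δ)².
z_{α/2} = 1.960 (two-sided α = 0.05); z_β = 1.645 (power 95% → β = 0.05).
n = (3.605 × 144 / 96.9)² = 28.70
Round up: n = 29.

29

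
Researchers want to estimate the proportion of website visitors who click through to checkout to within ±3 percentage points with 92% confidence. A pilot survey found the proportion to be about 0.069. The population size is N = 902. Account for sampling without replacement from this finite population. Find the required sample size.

177

For a proportion with margin E = 0.03 at 92% confidence, z = 1.751.
n = p̂(1−p̂)(z/E)² = 0.069 × 0.931 × (1.751/0.03)² = 218.84 — call this n₀.
Finite-population correction with N = 902: n = n₀ / (1 + (n₀−1)/N) = 218.84 / 1.242 = 176.20
Round up: n = 177.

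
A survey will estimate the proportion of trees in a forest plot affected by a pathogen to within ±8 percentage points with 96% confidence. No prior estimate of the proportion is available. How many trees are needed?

165

For a proportion with margin E = 0.08 at 96% confidence, z = 2.054.
With no prior estimate, use p = 0.5, which maximizes p(1−p) at 0.25.
n = 0.25 × (z/E)² = 0.25 × (2.054/0.08)² = 164.80
Round up: n = 165.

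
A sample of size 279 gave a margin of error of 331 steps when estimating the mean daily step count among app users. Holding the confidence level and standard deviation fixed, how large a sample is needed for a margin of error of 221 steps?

n = 626

Margin of error scales as 1/√n, so n₂ = n₁·(E₁/E₂)².
n₂ = 279 × (331/221)² = 279 × 2.243 = 625.80
Round up: n₂ = 626.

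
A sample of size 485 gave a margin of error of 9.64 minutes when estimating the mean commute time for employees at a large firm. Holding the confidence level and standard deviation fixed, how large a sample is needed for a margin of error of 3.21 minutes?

Margin of error scales as 1/√n, so n₂ = n₁·(E₁/E₂)².
n₂ = 485 × (9.64/3.21)² = 485 × 9.019 = 4374.22
Round up: n₂ = 4375.

4375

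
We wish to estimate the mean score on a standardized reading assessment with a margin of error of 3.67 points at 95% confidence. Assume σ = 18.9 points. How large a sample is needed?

102

For a mean, the margin of error is E = z·σ/√n, so n = (zσ/E)².
At 95% confidence, z = 1.960.
n = (1.960 × 18.9 / 3.67)² = 101.88
Round up: n = 102.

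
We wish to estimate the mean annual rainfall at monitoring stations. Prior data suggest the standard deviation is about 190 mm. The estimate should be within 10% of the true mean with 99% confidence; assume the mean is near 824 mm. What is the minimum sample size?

36

For a mean, the margin of error is E = z·σ/√n, so n = (zσ/E)².
At 99% confidence, z = 2.576.
E = 10% of 824 = 82.4 mm.
n = (2.576 × 190 / 82.4)² = 35.28
Round up: n = 36.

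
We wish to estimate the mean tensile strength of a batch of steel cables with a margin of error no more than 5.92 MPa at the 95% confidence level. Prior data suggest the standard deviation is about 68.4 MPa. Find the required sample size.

For a mean, the margin of error is E = z·σ/√n, so n = (zσ/E)².
At 95% confidence, z = 1.960.
n = (1.960 × 68.4 / 5.92)² = 512.84
Round up: n = 513.

n = 513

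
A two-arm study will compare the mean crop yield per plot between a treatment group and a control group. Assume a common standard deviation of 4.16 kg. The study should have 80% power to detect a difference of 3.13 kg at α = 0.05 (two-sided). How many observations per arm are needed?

28 per group

For two equal groups, n per group = 2·((z_{α/2} + z_β)·σ/δ)².
z_{α/2} = 1.960; z_β = 0.842 (power 80%).
n = 2 × (2.802 × 4.16 / 3.13)² = 2 × 13.87 = 27.74
Round up: n = 28 per group.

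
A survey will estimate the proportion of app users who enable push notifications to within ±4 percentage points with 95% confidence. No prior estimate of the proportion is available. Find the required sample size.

n = 601

For a proportion with margin E = 0.04 at 95% confidence, z = 1.960.
With no prior estimate, use p = 0.5, which maximizes p(1−p) at 0.25.
n = 0.25 × (z/E)² = 0.25 × (1.960/0.04)² = 600.25
Round up: n = 601.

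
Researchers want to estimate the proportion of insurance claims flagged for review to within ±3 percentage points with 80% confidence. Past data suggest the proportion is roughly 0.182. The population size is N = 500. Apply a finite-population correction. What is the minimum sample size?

For a proportion with margin E = 0.03 at 80% confidence, z = 1.282.
n = p̂(1−p̂)(z/E)² = 0.182 × 0.818 × (1.282/0.03)² = 271.87 — call this n₀.
Finite-population correction with N = 500: n = n₀ / (1 + (n₀−1)/N) = 271.87 / 1.542 = 176.31
Round up: n = 177.

n = 177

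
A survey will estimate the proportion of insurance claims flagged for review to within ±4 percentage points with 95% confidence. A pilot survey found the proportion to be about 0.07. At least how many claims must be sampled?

For a proportion with margin E = 0.04 at 95% confidence, z = 1.960.
n = p̂(1−p̂)(z/E)² = 0.07 × 0.93 × (1.960/0.04)² = 156.31
Round up: n = 157.

157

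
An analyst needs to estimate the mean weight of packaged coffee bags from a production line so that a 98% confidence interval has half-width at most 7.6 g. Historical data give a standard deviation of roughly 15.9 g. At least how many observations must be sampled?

24

For a mean, the margin of error is E = z·σ/√n, so n = (zσ/E)².
At 98% confidence, z = 2.326.
n = (2.326 × 15.9 / 7.6)² = 23.68
Round up: n = 24.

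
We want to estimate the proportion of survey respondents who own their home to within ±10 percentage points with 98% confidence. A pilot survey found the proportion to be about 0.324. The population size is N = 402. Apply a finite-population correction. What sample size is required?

92

For a proportion with margin E = 0.1 at 98% confidence, z = 2.326.
n = p̂(1−p̂)(z/E)² = 0.324 × 0.676 × (2.326/0.1)² = 118.50 — call this n₀.
Finite-population correction with N = 402: n = n₀ / (1 + (n₀−1)/N) = 118.50 / 1.292 = 91.72
Round up: n = 92.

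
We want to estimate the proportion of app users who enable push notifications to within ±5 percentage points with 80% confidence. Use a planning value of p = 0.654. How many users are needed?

For a proportion with margin E = 0.05 at 80% confidence, z = 1.282.
n = p̂(1−p̂)(z/E)² = 0.654 × 0.346 × (1.282/0.05)² = 148.76
Round up: n = 149.

149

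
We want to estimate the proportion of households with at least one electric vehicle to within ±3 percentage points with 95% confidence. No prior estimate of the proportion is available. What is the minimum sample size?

1068

For a proportion with margin E = 0.03 at 95% confidence, z = 1.960.
With no prior estimate, use p = 0.5, which maximizes p(1−p) at 0.25.
n = 0.25 × (z/E)² = 0.25 × (1.960/0.03)² = 1067.11
Round up: n = 1068.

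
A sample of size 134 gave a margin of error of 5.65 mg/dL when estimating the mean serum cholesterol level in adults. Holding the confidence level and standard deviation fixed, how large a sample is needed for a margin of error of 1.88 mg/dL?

1211

Margin of error scales as 1/√n, so n₂ = n₁·(E₁/E₂)².
n₂ = 134 × (5.65/1.88)² = 134 × 9.032 = 1210.29
Round up: n₂ = 1211.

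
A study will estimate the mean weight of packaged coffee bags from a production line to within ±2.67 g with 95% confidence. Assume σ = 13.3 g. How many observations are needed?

For a mean, the margin of error is E = z·σ/√n, so n = (zσ/E)².
At 95% confidence, z = 1.960.
n = (1.960 × 13.3 / 2.67)² = 95.32
Round up: n = 96.

96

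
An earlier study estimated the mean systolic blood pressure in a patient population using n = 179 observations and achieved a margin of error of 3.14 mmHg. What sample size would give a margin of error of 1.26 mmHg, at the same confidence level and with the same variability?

n = 1112

Margin of error scales as 1/√n, so n₂ = n₁·(E₁/E₂)².
n₂ = 179 × (3.14/1.26)² = 179 × 6.21 = 1111.59
Round up: n₂ = 1112.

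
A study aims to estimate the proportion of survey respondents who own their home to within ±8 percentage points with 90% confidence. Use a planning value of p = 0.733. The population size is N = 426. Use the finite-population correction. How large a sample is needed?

n = 70

For a proportion with margin E = 0.08 at 90% confidence, z = 1.645.
n = p̂(1−p̂)(z/E)² = 0.733 × 0.267 × (1.645/0.08)² = 82.75 — call this n₀.
Finite-population correction with N = 426: n = n₀ / (1 + (n₀−1)/N) = 82.75 / 1.192 = 69.42
Round up: n = 70.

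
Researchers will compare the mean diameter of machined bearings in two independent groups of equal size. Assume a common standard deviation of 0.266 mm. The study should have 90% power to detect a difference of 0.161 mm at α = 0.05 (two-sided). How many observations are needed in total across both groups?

For two equal groups, n per group = 2·((z_{α/2} + z_β)·σ/δ)².
z_{α/2} = 1.960; z_β = 1.282 (power 90%).
n = 2 × (3.242 × 0.266 / 0.161)² = 2 × 28.69 = 57.38
Round up: n = 58 per group.
Total across both groups: 2 × 58 = 116.

116 total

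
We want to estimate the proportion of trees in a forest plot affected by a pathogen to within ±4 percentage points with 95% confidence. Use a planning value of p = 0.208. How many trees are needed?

396

For a proportion with margin E = 0.04 at 95% confidence, z = 1.960.
n = p̂(1−p̂)(z/E)² = 0.208 × 0.792 × (1.960/0.04)² = 395.53
Round up: n = 396.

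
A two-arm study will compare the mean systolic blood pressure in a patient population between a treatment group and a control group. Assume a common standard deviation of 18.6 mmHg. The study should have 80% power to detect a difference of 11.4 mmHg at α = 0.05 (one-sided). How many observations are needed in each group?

For two equal groups, n per group = 2·((z_α + z_β)·σ/δ)².
z_α = 1.645; z_β = 0.842 (power 80%).
n = 2 × (2.487 × 18.6 / 11.4)² = 2 × 16.47 = 32.94
Round up: n = 33 per group.

33 per group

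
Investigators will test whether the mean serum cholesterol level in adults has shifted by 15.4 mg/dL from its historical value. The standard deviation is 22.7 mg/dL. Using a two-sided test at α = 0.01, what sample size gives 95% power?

For a one-sample z-test, n = ((z_{α/2} + z_β)·σ/δ)².
z_{α/2} = 2.576 (two-sided α = 0.01); z_β = 1.645 (power 95% → β = 0.05).
n = (4.221 × 22.7 / 15.4)² = 38.71
Round up: n = 39.

39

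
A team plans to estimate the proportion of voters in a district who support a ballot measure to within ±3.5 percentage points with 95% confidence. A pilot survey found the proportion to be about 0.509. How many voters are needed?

For a proportion with margin E = 0.035 at 95% confidence, z = 1.960.
n = p̂(1−p̂)(z/E)² = 0.509 × 0.491 × (1.960/0.035)² = 783.75
Round up: n = 784.

n = 784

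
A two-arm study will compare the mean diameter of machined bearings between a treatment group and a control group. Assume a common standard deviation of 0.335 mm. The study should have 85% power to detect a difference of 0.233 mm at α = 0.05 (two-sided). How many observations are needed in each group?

For two equal groups, n per group = 2·((z_{α/2} + z_β)·σ/δ)².
z_{α/2} = 1.960; z_β = 1.036 (power 85%).
n = 2 × (2.996 × 0.335 / 0.233)² = 2 × 18.56 = 37.12
Round up: n = 38 per group.

38 per group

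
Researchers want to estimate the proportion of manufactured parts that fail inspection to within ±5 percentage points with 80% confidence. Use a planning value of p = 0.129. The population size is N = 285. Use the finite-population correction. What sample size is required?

59

For a proportion with margin E = 0.05 at 80% confidence, z = 1.282.
n = p̂(1−p̂)(z/E)² = 0.129 × 0.871 × (1.282/0.05)² = 73.87 — call this n₀.
Finite-population correction with N = 285: n = n₀ / (1 + (n₀−1)/N) = 73.87 / 1.256 = 58.81
Round up: n = 59.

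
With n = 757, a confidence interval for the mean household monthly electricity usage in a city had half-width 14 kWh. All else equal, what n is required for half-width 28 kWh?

Margin of error scales as 1/√n, so n₂ = n₁·(E₁/E₂)².
n₂ = 757 × (14/28)² = 757 × 0.25 = 189.25
Round up: n₂ = 190.

190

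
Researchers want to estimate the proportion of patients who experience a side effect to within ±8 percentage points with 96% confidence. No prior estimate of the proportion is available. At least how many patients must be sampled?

For a proportion with margin E = 0.08 at 96% confidence, z = 2.054.
With no prior estimate, use p = 0.5, which maximizes p(1−p) at 0.25.
n = 0.25 × (z/E)² = 0.25 × (2.054/0.08)² = 164.80
Round up: n = 165.

165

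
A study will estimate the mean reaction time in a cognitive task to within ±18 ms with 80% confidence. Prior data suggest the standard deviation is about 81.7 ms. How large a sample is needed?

For a mean, the margin of error is E = z·σ/√n, so n = (zσ/E)².
At 80% confidence, z = 1.282.
n = (1.282 × 81.7 / 18)² = 33.86
Round up: n = 34.

34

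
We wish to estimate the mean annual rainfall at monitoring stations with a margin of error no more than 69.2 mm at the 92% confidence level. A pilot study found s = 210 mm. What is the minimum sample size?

For a mean, the margin of error is E = z·σ/√n, so n = (zσ/E)².
At 92% confidence, z = 1.751.
n = (1.751 × 210 / 69.2)² = 28.24
Round up: n = 29.

n = 29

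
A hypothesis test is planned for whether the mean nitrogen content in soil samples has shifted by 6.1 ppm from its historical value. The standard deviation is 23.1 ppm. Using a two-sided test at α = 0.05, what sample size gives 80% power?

113

For a one-sample z-test, n = ((z_{α/2} + z_β)·σ/δ)².
z_{α/2} = 1.960 (two-sided α = 0.05); z_β = 0.842 (power 80% → β = 0.2).
n = (2.802 × 23.1 / 6.1)² = 112.59
Round up: n = 113.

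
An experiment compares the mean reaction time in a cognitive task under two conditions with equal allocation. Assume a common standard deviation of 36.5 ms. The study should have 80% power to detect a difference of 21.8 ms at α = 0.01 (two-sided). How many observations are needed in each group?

66 per group

For two equal groups, n per group = 2·((z_{α/2} + z_β)·σ/δ)².
z_{α/2} = 2.576; z_β = 0.842 (power 80%).
n = 2 × (3.418 × 36.5 / 21.8)² = 2 × 32.75 = 65.50
Round up: n = 66 per group.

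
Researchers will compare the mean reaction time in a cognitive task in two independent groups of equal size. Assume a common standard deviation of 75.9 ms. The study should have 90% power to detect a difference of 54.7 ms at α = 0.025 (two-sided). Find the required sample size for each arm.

For two equal groups, n per group = 2·((z_{α/2} + z_β)·σ/δ)².
z_{α/2} = 2.241; z_β = 1.282 (power 90%).
n = 2 × (3.523 × 75.9 / 54.7)² = 2 × 23.90 = 47.80
Round up: n = 48 per group.

48 per group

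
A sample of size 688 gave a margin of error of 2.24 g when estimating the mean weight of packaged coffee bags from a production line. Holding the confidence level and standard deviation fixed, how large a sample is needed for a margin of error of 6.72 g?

77

Margin of error scales as 1/√n, so n₂ = n₁·(E₁/E₂)².
n₂ = 688 × (2.24/6.72)² = 688 × 0.1111 = 76.44
Round up: n₂ = 77.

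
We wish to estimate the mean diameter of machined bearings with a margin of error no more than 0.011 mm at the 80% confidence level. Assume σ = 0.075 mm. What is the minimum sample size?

For a mean, the margin of error is E = z·σ/√n, so n = (zσ/E)².
At 80% confidence, z = 1.282.
n = (1.282 × 0.075 / 0.011)² = 76.40
Round up: n = 77.

77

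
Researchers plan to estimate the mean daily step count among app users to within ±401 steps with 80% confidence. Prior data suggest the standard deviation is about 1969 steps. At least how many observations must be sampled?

For a mean, the margin of error is E = z·σ/√n, so n = (zσ/E)².
At 80% confidence, z = 1.282.
n = (1.282 × 1969 / 401)² = 39.63
Round up: n = 40.

n = 40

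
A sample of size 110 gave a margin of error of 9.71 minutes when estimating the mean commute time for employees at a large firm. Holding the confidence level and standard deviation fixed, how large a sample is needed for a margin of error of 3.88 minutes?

689

Margin of error scales as 1/√n, so n₂ = n₁·(E₁/E₂)².
n₂ = 110 × (9.71/3.88)² = 110 × 6.263 = 688.93
Round up: n₂ = 689.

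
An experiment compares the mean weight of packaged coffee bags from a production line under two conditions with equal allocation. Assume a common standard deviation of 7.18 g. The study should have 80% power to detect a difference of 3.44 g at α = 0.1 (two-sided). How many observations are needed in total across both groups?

108 total

For two equal groups, n per group = 2·((z_{α/2} + z_β)·σ/δ)².
z_{α/2} = 1.645; z_β = 0.842 (power 80%).
n = 2 × (2.487 × 7.18 / 3.44)² = 2 × 26.95 = 53.90
Round up: n = 54 per group.
Total across both groups: 2 × 54 = 108.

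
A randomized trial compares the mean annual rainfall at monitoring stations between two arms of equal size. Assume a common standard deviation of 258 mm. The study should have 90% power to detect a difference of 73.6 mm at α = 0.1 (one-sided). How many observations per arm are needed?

162 per group

For two equal groups, n per group = 2·((z_α + z_β)·σ/δ)².
z_α = 1.282; z_β = 1.282 (power 90%).
n = 2 × (2.564 × 258 / 73.6)² = 2 × 80.78 = 161.56
Round up: n = 162 per group.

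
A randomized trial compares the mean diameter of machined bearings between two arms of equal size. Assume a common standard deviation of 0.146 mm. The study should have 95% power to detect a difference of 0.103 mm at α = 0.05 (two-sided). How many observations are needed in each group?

For two equal groups, n per group = 2·((z_{α/2} + z_β)·σ/δ)².
z_{α/2} = 1.960; z_β = 1.645 (power 95%).
n = 2 × (3.605 × 0.146 / 0.103)² = 2 × 26.11 = 52.22
Round up: n = 53 per group.

53 per group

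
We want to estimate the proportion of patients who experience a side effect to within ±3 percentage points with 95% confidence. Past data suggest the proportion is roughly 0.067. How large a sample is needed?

267

For a proportion with margin E = 0.03 at 95% confidence, z = 1.960.
n = p̂(1−p̂)(z/E)² = 0.067 × 0.933 × (1.960/0.03)² = 266.82
Round up: n = 267.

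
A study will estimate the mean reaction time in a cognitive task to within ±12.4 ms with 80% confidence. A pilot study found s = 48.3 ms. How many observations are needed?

n = 25

For a mean, the margin of error is E = z·σ/√n, so n = (zσ/E)².
At 80% confidence, z = 1.282.
n = (1.282 × 48.3 / 12.4)² = 24.94
Round up: n = 25.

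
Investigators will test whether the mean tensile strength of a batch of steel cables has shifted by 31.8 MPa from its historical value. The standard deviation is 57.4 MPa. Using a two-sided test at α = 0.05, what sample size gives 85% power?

For a one-sample z-test, n = ((z_{α/2} + z_β)·σ/δ)².
z_{α/2} = 1.960 (two-sided α = 0.05); z_β = 1.036 (power 85% → β = 0.15).
n = (2.996 × 57.4 / 31.8)² = 29.25
Round up: n = 30.

n = 30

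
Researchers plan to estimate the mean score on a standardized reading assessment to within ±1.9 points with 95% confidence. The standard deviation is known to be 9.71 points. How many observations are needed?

101

For a mean, the margin of error is E = z·σ/√n, so n = (zσ/E)².
At 95% confidence, z = 1.960.
n = (1.960 × 9.71 / 1.9)² = 100.33
Round up: n = 101.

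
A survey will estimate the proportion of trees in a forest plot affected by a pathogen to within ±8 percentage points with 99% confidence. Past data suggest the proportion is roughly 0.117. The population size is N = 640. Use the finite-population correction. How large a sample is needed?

92

For a proportion with margin E = 0.08 at 99% confidence, z = 2.576.
n = p̂(1−p̂)(z/E)² = 0.117 × 0.883 × (2.576/0.08)² = 107.12 — call this n₀.
Finite-population correction with N = 640: n = n₀ / (1 + (n₀−1)/N) = 107.12 / 1.166 = 91.87
Round up: n = 92.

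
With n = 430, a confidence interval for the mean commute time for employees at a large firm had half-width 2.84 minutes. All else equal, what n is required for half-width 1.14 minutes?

n = 2669

Margin of error scales as 1/√n, so n₂ = n₁·(E₁/E₂)².
n₂ = 430 × (2.84/1.14)² = 430 × 6.206 = 2668.58
Round up: n₂ = 2669.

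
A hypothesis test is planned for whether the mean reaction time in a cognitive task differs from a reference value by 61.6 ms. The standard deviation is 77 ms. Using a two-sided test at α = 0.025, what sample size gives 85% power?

n = 17

For a one-sample z-test, n = ((z_{α/2} + z_β)·σ/δ)².
z_{α/2} = 2.241 (two-sided α = 0.025); z_β = 1.036 (power 85% → β = 0.15).
n = (3.277 × 77 / 61.6)² = 16.78
Round up: n = 17.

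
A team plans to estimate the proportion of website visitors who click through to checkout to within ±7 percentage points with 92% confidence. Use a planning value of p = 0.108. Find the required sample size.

61

For a proportion with margin E = 0.07 at 92% confidence, z = 1.751.
n = p̂(1−p̂)(z/E)² = 0.108 × 0.892 × (1.751/0.07)² = 60.28
Round up: n = 61.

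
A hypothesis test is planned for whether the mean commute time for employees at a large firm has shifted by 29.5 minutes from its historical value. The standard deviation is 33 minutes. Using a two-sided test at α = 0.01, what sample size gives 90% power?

For a one-sample z-test, n = ((z_{α/2} + z_β)·σ/δ)².
z_{α/2} = 2.576 (two-sided α = 0.01); z_β = 1.282 (power 90% → β = 0.1).
n = (3.858 × 33 / 29.5)² = 18.63
Round up: n = 19.

19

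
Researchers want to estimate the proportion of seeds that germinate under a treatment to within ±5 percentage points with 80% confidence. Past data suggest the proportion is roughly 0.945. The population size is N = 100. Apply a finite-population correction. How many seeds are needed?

26

For a proportion with margin E = 0.05 at 80% confidence, z = 1.282.
n = p̂(1−p̂)(z/E)² = 0.945 × 0.055 × (1.282/0.05)² = 34.17 — call this n₀.
Finite-population correction with N = 100: n = n₀ / (1 + (n₀−1)/N) = 34.17 / 1.332 = 25.65
Round up: n = 26.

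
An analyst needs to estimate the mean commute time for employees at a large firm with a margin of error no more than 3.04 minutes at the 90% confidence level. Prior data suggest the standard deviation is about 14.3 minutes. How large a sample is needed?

For a mean, the margin of error is E = z·σ/√n, so n = (zσ/E)².
At 90% confidence, z = 1.645.
n = (1.645 × 14.3 / 3.04)² = 59.88
Round up: n = 60.

60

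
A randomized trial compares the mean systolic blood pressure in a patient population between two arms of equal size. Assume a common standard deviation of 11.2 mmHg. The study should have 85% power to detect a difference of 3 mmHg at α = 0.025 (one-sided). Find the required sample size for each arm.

For two equal groups, n per group = 2·((z_α + z_β)·σ/δ)².
z_α = 1.960; z_β = 1.036 (power 85%).
n = 2 × (2.996 × 11.2 / 3)² = 2 × 125.11 = 250.22
Round up: n = 251 per group.

251 per group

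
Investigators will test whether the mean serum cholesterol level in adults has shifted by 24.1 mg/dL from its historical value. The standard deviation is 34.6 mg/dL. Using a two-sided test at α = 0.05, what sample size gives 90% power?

For a one-sample z-test, n = ((z_{α/2} + z_β)·σ/δ)².
z_{α/2} = 1.960 (two-sided α = 0.05); z_β = 1.282 (power 90% → β = 0.1).
n = (3.242 × 34.6 / 24.1)² = 21.66
Round up: n = 22.

n = 22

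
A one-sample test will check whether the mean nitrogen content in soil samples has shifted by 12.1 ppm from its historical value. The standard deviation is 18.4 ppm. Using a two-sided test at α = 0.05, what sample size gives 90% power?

25

For a one-sample z-test, n = ((z_{α/2} + z_β)·σ/δ)².
z_{α/2} = 1.960 (two-sided α = 0.05); z_β = 1.282 (power 90% → β = 0.1).
n = (3.242 × 18.4 / 12.1)² = 24.30
Round up: n = 25.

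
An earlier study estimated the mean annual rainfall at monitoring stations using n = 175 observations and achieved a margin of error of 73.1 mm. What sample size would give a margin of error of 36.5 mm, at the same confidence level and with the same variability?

Margin of error scales as 1/√n, so n₂ = n₁·(E₁/E₂)².
n₂ = 175 × (73.1/36.5)² = 175 × 4.011 = 701.93
Round up: n₂ = 702.

702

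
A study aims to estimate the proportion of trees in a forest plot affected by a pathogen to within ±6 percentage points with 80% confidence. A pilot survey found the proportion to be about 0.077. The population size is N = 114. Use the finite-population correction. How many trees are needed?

26

For a proportion with margin E = 0.06 at 80% confidence, z = 1.282.
n = p̂(1−p̂)(z/E)² = 0.077 × 0.923 × (1.282/0.06)² = 32.45 — call this n₀.
Finite-population correction with N = 114: n = n₀ / (1 + (n₀−1)/N) = 32.45 / 1.276 = 25.43
Round up: n = 26.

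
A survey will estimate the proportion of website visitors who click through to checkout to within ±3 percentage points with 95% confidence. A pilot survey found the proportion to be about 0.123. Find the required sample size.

For a proportion with margin E = 0.03 at 95% confidence, z = 1.960.
n = p̂(1−p̂)(z/E)² = 0.123 × 0.877 × (1.960/0.03)² = 460.44
Round up: n = 461.

n = 461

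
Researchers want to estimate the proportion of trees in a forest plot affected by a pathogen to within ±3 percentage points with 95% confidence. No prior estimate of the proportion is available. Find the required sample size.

n = 1068

For a proportion with margin E = 0.03 at 95% confidence, z = 1.960.
With no prior estimate, use p = 0.5, which maximizes p(1−p) at 0.25.
n = 0.25 × (z/E)² = 0.25 × (1.960/0.03)² = 1067.11
Round up: n = 1068.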